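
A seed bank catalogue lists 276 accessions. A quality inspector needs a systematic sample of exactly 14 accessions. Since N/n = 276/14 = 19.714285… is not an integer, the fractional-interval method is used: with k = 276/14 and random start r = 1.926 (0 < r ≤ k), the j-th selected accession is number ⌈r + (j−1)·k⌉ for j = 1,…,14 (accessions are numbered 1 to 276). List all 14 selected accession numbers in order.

2, 22, 42, 62, 81, 101, 121, 140, 160, 180, 200, 219, 239, 259

j=1: r + 0k = 1.926 → ⌈·⌉ = 2
j=2: r + 1k = 21.640285… → ⌈·⌉ = 22
j=3: r + 2k = 41.354571… → ⌈·⌉ = 42
j=4: r + 3k = 61.068857… → ⌈·⌉ = 62
j=5: r + 4k = 80.783142… → ⌈·⌉ = 81
j=6: r + 5k = 100.497428… → ⌈·⌉ = 101
j=7: r + 6k = 120.211714… → ⌈·⌉ = 121
j=8: r + 7k = 139.926 → ⌈·⌉ = 140
j=9: r + 8k = 159.640285… → ⌈·⌉ = 160
j=10: r + 9k = 179.354571… → ⌈·⌉ = 180
j=11: r + 10k = 199.068857… → ⌈·⌉ = 200
j=12: r + 11k = 218.783142… → ⌈·⌉ = 219
j=13: r + 12k = 238.497428… → ⌈·⌉ = 239
j=14: r + 13k = 258.211714… → ⌈·⌉ = 259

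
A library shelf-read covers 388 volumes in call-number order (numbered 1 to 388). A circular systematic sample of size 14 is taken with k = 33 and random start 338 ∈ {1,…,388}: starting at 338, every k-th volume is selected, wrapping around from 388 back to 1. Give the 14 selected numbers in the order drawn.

338, 371, 16, 49, 82, 115, 148, 181, 214, 247, 280, 313, 346, 379

Selection 1: 338
Selection 2: 338 + 33 = 371
Selection 3: 371 + 33 = 404 → 404 − 388 = 16
Selection 4: 16 + 33 = 49
Selection 5: 49 + 33 = 82
Selection 6: 82 + 33 = 115
Selection 7: 115 + 33 = 148
Selection 8: 148 + 33 = 181
Selection 9: 181 + 33 = 214
Selection 10: 214 + 33 = 247
Selection 11: 247 + 33 = 280
Selection 12: 280 + 33 = 313
Selection 13: 313 + 33 = 346
Selection 14: 346 + 33 = 379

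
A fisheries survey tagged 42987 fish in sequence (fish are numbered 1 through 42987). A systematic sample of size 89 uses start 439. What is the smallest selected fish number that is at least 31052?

31351

k = 42987/89 = 483
Steps past start: ⌈(31052 − 439)/483⌉ = ⌈30613/483⌉ = 64
Selected fish: 439 + 64×483 = 31351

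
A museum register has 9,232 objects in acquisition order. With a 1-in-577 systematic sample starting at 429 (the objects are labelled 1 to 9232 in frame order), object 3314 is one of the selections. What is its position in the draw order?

k = 577
position = (3314 − 429)/577 + 1 = 2885/577 + 1 = 5 + 1 = 6

6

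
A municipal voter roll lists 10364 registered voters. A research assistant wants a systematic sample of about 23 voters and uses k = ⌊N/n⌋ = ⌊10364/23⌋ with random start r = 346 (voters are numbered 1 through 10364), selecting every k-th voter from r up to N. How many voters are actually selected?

k = ⌊10364/23⌋ = 450
Achieved size = ⌊(10364 − 346)/450⌋ + 1 = ⌊10018/450⌋ + 1 = 22 + 1 = 23
(last selection: 346 + 22×450 = 10246 ≤ 10364; next would be 10696 > 10364)

23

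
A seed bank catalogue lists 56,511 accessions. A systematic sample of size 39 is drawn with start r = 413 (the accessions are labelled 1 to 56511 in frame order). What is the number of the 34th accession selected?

k = 56511/39 = 1449
34th selection = r + (34−1)·k = 413 + 33×1449 = 413 + 47817 = 48230

48230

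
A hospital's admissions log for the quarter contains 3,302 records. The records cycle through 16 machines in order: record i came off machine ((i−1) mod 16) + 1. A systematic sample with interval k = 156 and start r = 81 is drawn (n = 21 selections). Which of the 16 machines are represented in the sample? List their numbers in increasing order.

1, 5, 9, 13

Consecutive selections differ by k = 156, so their machine numbers differ by 156 mod 16 = 12.
gcd(156, 16) = 4, so the sample visits 16/4 = 4 distinct residues mod 16.
Start 81 is machine 1; the machines hit are 1, 5, 9, 13.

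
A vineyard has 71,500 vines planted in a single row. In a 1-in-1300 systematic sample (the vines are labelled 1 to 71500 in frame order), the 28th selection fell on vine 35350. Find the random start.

k = 1300
r = 35350 − (28−1)×1300 = 35350 − 35100 = 250

250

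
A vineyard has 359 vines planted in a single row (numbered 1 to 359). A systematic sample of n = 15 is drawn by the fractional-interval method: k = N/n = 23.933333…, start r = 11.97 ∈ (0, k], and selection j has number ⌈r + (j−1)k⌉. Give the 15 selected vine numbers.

12, 36, 60, 84, 108, 132, 156, 180, 204, 228, 252, 276, 300, 324, 348

j=1: r + 0k = 11.97 → ⌈·⌉ = 12
j=2: r + 1k = 35.903333… → ⌈·⌉ = 36
j=3: r + 2k = 59.836666… → ⌈·⌉ = 60
j=4: r + 3k = 83.77 → ⌈·⌉ = 84
j=5: r + 4k = 107.703333… → ⌈·⌉ = 108
j=6: r + 5k = 131.636666… → ⌈·⌉ = 132
j=7: r + 6k = 155.57 → ⌈·⌉ = 156
j=8: r + 7k = 179.503333… → ⌈·⌉ = 180
j=9: r + 8k = 203.436666… → ⌈·⌉ = 204
j=10: r + 9k = 227.37 → ⌈·⌉ = 228
j=11: r + 10k = 251.303333… → ⌈·⌉ = 252
j=12: r + 11k = 275.236666… → ⌈·⌉ = 276
j=13: r + 12k = 299.17 → ⌈·⌉ = 300
j=14: r + 13k = 323.103333… → ⌈·⌉ = 324
j=15: r + 14k = 347.036666… → ⌈·⌉ = 348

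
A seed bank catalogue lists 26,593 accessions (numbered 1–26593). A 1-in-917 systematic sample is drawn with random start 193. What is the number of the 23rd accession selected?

20367

k = 917
23rd selection = r + (23−1)·k = 193 + 22×917 = 193 + 20174 = 20367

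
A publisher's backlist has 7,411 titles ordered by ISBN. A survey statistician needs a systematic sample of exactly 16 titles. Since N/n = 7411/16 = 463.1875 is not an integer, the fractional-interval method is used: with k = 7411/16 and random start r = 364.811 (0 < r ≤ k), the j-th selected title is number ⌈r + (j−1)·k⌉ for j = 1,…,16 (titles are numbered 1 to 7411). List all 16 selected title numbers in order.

j=1: r + 0k = 364.811 → ⌈·⌉ = 365
j=2: r + 1k = 827.9985 → ⌈·⌉ = 828
j=3: r + 2k = 1291.186 → ⌈·⌉ = 1292
j=4: r + 3k = 1754.3735 → ⌈·⌉ = 1755
j=5: r + 4k = 2217.561 → ⌈·⌉ = 2218
j=6: r + 5k = 2680.7485 → ⌈·⌉ = 2681
j=7: r + 6k = 3143.936 → ⌈·⌉ = 3144
j=8: r + 7k = 3607.1235 → ⌈·⌉ = 3608
j=9: r + 8k = 4070.311 → ⌈·⌉ = 4071
j=10: r + 9k = 4533.4985 → ⌈·⌉ = 4534
j=11: r + 10k = 4996.686 → ⌈·⌉ = 4997
j=12: r + 11k = 5459.8735 → ⌈·⌉ = 5460
j=13: r + 12k = 5923.061 → ⌈·⌉ = 5924
j=14: r + 13k = 6386.2485 → ⌈·⌉ = 6387
j=15: r + 14k = 6849.436 → ⌈·⌉ = 6850
j=16: r + 15k = 7312.6235 → ⌈·⌉ = 7313

365, 828, 1292, 1755, 2218, 2681, 3144, 3608, 4071, 4534, 4997, 5460, 5924, 6387, 6850, 7313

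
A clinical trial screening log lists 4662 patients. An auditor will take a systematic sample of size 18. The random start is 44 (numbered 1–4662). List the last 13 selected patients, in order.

k = N/n = 4662/18 = 259
6th selection = 44 + 5×259 = 1339
7th: 1339 + 259 = 1598
8th: 1598 + 259 = 1857
9th: 1857 + 259 = 2116
10th: 2116 + 259 = 2375
11th: 2375 + 259 = 2634
12th: 2634 + 259 = 2893
13th: 2893 + 259 = 3152
14th: 3152 + 259 = 3411
15th: 3411 + 259 = 3670
16th: 3670 + 259 = 3929
17th: 3929 + 259 = 4188
18th: 4188 + 259 = 4447

1339, 1598, 1857, 2116, 2375, 2634, 2893, 3152, 3411, 3670, 3929, 4188, 4447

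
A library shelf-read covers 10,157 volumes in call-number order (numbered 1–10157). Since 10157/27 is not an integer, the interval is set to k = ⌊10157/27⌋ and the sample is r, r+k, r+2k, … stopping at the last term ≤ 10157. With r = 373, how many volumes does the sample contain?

k = ⌊10157/27⌋ = 376
Achieved size = ⌊(10157 − 373)/376⌋ + 1 = ⌊9784/376⌋ + 1 = 26 + 1 = 27
(last selection: 373 + 26×376 = 10149 ≤ 10157; next would be 10525 > 10157)

27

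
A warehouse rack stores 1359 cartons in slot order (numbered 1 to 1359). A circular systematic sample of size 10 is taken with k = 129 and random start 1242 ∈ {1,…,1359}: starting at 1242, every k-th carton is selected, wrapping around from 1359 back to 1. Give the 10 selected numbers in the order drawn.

1242, 12, 141, 270, 399, 528, 657, 786, 915, 1044

Selection 1: 1242
Selection 2: 1242 + 129 = 1371 → 1371 − 1359 = 12
Selection 3: 12 + 129 = 141
Selection 4: 141 + 129 = 270
Selection 5: 270 + 129 = 399
Selection 6: 399 + 129 = 528
Selection 7: 528 + 129 = 657
Selection 8: 657 + 129 = 786
Selection 9: 786 + 129 = 915
Selection 10: 915 + 129 = 1044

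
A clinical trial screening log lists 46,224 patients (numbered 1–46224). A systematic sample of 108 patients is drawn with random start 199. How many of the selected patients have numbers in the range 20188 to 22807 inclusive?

6

k = 46224/108 = 428
First selection ≥ 20188: 199 + ⌈(20188−199)/428⌉·428 = 199 + 47×428 = 20315
Last selection ≤ 22807: 199 + ⌊(22807−199)/428⌋·428 = 199 + 52×428 = 22455
Count = 52 − 47 + 1 = 6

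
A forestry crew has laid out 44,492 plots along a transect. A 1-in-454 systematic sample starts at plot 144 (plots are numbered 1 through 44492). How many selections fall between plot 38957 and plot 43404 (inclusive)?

10

k = 454
First selection ≥ 38957: 144 + ⌈(38957−144)/454⌉·454 = 144 + 86×454 = 39188
Last selection ≤ 43404: 144 + ⌊(43404−144)/454⌋·454 = 144 + 95×454 = 43274
Count = 95 − 86 + 1 = 10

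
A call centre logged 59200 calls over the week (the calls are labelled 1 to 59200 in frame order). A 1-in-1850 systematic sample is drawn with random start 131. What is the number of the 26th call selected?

k = 1850
26th selection = r + (26−1)·k = 131 + 25×1850 = 131 + 46250 = 46381

46381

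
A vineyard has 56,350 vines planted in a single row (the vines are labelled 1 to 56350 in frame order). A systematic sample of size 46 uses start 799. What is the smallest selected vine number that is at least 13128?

k = 56350/46 = 1225
Steps past start: ⌈(13128 − 799)/1225⌉ = ⌈12329/1225⌉ = 11
Selected vine: 799 + 11×1225 = 14274

14274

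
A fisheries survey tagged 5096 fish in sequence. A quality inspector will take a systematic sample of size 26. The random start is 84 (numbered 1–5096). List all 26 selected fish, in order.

84, 280, 476, 672, 868, 1064, 1260, 1456, 1652, 1848, 2044, 2240, 2436, 2632, 2828, 3024, 3220, 3416, 3612, 3808, 4004, 4200, 4396, 4592, 4788, 4984

k = N/n = 5096/26 = 196
fish 1: 84
fish 2: 84 + 196 = 280
fish 3: 280 + 196 = 476
fish 4: 476 + 196 = 672
fish 5: 672 + 196 = 868
fish 6: 868 + 196 = 1064
fish 7: 1064 + 196 = 1260
fish 8: 1260 + 196 = 1456
fish 9: 1456 + 196 = 1652
fish 10: 1652 + 196 = 1848
fish 11: 1848 + 196 = 2044
fish 12: 2044 + 196 = 2240
fish 13: 2240 + 196 = 2436
fish 14: 2436 + 196 = 2632
fish 15: 2632 + 196 = 2828
fish 16: 2828 + 196 = 3024
fish 17: 3024 + 196 = 3220
fish 18: 3220 + 196 = 3416
fish 19: 3416 + 196 = 3612
fish 20: 3612 + 196 = 3808
fish 21: 3808 + 196 = 4004
fish 22: 4004 + 196 = 4200
fish 23: 4200 + 196 = 4396
fish 24: 4396 + 196 = 4592
fish 25: 4592 + 196 = 4788
fish 26: 4788 + 196 = 4984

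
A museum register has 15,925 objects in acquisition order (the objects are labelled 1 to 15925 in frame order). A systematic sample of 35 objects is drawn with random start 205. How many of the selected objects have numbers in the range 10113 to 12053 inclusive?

k = 15925/35 = 455
First selection ≥ 10113: 205 + ⌈(10113−205)/455⌉·455 = 205 + 22×455 = 10215
Last selection ≤ 12053: 205 + ⌊(12053−205)/455⌋·455 = 205 + 26×455 = 12035
Count = 26 − 22 + 1 = 5

5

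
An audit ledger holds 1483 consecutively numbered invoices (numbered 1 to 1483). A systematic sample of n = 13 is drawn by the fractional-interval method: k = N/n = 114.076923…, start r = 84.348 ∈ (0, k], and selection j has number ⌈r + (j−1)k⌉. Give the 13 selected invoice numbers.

85, 199, 313, 427, 541, 655, 769, 883, 997, 1112, 1226, 1340, 1454

j=1: r + 0k = 84.348 → ⌈·⌉ = 85
j=2: r + 1k = 198.424923… → ⌈·⌉ = 199
j=3: r + 2k = 312.501846… → ⌈·⌉ = 313
j=4: r + 3k = 426.578769… → ⌈·⌉ = 427
j=5: r + 4k = 540.655692… → ⌈·⌉ = 541
j=6: r + 5k = 654.732615… → ⌈·⌉ = 655
j=7: r + 6k = 768.809538… → ⌈·⌉ = 769
j=8: r + 7k = 882.886461… → ⌈·⌉ = 883
j=9: r + 8k = 996.963384… → ⌈·⌉ = 997
j=10: r + 9k = 1111.040307… → ⌈·⌉ = 1112
j=11: r + 10k = 1225.117230… → ⌈·⌉ = 1226
j=12: r + 11k = 1339.194153… → ⌈·⌉ = 1340
j=13: r + 12k = 1453.271076… → ⌈·⌉ = 1454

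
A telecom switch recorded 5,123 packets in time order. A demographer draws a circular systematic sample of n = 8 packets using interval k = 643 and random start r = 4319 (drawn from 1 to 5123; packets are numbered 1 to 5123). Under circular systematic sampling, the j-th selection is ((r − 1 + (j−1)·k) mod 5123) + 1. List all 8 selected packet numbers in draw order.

4319, 4962, 482, 1125, 1768, 2411, 3054, 3697

Selection 1: 4319
Selection 2: 4319 + 643 = 4962
Selection 3: 4962 + 643 = 5605 → 5605 − 5123 = 482
Selection 4: 482 + 643 = 1125
Selection 5: 1125 + 643 = 1768
Selection 6: 1768 + 643 = 2411
Selection 7: 2411 + 643 = 3054
Selection 8: 3054 + 643 = 3697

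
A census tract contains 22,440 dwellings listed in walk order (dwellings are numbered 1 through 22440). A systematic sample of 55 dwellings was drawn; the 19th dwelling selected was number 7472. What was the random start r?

128

k = 22440/55 = 408
r = 7472 − (19−1)×408 = 7472 − 7344 = 128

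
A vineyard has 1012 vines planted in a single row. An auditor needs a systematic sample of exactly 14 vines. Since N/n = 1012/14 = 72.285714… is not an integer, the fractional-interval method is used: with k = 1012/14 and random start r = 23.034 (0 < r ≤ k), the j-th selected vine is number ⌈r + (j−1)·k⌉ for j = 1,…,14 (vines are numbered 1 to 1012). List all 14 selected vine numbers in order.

24, 96, 168, 240, 313, 385, 457, 530, 602, 674, 746, 819, 891, 963

j=1: r + 0k = 23.034 → ⌈·⌉ = 24
j=2: r + 1k = 95.319714… → ⌈·⌉ = 96
j=3: r + 2k = 167.605428… → ⌈·⌉ = 168
j=4: r + 3k = 239.891142… → ⌈·⌉ = 240
j=5: r + 4k = 312.176857… → ⌈·⌉ = 313
j=6: r + 5k = 384.462571… → ⌈·⌉ = 385
j=7: r + 6k = 456.748285… → ⌈·⌉ = 457
j=8: r + 7k = 529.034 → ⌈·⌉ = 530
j=9: r + 8k = 601.319714… → ⌈·⌉ = 602
j=10: r + 9k = 673.605428… → ⌈·⌉ = 674
j=11: r + 10k = 745.891142… → ⌈·⌉ = 746
j=12: r + 11k = 818.176857… → ⌈·⌉ = 819
j=13: r + 12k = 890.462571… → ⌈·⌉ = 891
j=14: r + 13k = 962.748285… → ⌈·⌉ = 963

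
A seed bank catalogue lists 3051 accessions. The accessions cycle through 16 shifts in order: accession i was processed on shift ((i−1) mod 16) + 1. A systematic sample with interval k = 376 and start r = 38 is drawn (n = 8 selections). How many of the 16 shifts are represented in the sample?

Consecutive selections differ by k = 376, so their shift numbers differ by 376 mod 16 = 8.
gcd(376, 16) = 8, so the sample visits 16/8 = 2 distinct residues mod 16.
Start 38 is shift 6; the shifts hit are 6, 14.

2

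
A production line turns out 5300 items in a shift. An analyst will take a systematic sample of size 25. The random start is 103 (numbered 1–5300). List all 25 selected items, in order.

k = N/n = 5300/25 = 212
item 1: 103
item 2: 103 + 212 = 315
item 3: 315 + 212 = 527
item 4: 527 + 212 = 739
item 5: 739 + 212 = 951
item 6: 951 + 212 = 1163
item 7: 1163 + 212 = 1375
item 8: 1375 + 212 = 1587
item 9: 1587 + 212 = 1799
item 10: 1799 + 212 = 2011
item 11: 2011 + 212 = 2223
item 12: 2223 + 212 = 2435
item 13: 2435 + 212 = 2647
item 14: 2647 + 212 = 2859
item 15: 2859 + 212 = 3071
item 16: 3071 + 212 = 3283
item 17: 3283 + 212 = 3495
item 18: 3495 + 212 = 3707
item 19: 3707 + 212 = 3919
item 20: 3919 + 212 = 4131
item 21: 4131 + 212 = 4343
item 22: 4343 + 212 = 4555
item 23: 4555 + 212 = 4767
item 24: 4767 + 212 = 4979
item 25: 4979 + 212 = 5191

103, 315, 527, 739, 951, 1163, 1375, 1587, 1799, 2011, 2223, 2435, 2647, 2859, 3071, 3283, 3495, 3707, 3919, 4131, 4343, 4555, 4767, 4979, 5191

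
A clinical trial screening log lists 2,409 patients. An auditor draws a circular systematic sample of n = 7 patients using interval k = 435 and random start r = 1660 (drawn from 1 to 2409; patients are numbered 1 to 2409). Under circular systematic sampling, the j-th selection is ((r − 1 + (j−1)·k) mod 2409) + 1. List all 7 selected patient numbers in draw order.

1660, 2095, 121, 556, 991, 1426, 1861

Selection 1: 1660
Selection 2: 1660 + 435 = 2095
Selection 3: 2095 + 435 = 2530 → 2530 − 2409 = 121
Selection 4: 121 + 435 = 556
Selection 5: 556 + 435 = 991
Selection 6: 991 + 435 = 1426
Selection 7: 1426 + 435 = 1861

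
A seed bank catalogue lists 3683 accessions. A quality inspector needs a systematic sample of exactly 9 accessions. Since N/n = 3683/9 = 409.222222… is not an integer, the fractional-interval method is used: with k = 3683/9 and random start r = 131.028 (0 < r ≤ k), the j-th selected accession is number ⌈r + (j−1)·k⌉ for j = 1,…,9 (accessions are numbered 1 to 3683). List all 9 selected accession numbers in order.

j=1: r + 0k = 131.028 → ⌈·⌉ = 132
j=2: r + 1k = 540.250222… → ⌈·⌉ = 541
j=3: r + 2k = 949.472444… → ⌈·⌉ = 950
j=4: r + 3k = 1358.694666… → ⌈·⌉ = 1359
j=5: r + 4k = 1767.916888… → ⌈·⌉ = 1768
j=6: r + 5k = 2177.139111… → ⌈·⌉ = 2178
j=7: r + 6k = 2586.361333… → ⌈·⌉ = 2587
j=8: r + 7k = 2995.583555… → ⌈·⌉ = 2996
j=9: r + 8k = 3404.805777… → ⌈·⌉ = 3405

132, 541, 950, 1359, 1768, 2178, 2587, 2996, 3405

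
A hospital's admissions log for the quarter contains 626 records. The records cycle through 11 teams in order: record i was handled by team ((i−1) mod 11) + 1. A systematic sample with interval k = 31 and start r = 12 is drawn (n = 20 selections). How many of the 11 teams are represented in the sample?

Consecutive selections differ by k = 31, so their team numbers differ by 31 mod 11 = 9.
gcd(31, 11) = 1, so the sample visits 11/1 = 11 distinct residues mod 11.
Start 12 is team 1; the teams hit are 1, 2, 3, 4, 5, 6, 7, 8, 9, 10, 11.

11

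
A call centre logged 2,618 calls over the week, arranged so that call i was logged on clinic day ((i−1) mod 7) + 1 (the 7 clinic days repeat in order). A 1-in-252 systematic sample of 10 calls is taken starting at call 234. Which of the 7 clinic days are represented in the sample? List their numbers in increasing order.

Consecutive selections differ by k = 252, so their clinic day numbers differ by 252 mod 7 = 0.
gcd(252, 7) = 7, so the sample visits 7/7 = 1 distinct residues mod 7.
Start 234 is clinic day 3; the clinic days hit are 3.

3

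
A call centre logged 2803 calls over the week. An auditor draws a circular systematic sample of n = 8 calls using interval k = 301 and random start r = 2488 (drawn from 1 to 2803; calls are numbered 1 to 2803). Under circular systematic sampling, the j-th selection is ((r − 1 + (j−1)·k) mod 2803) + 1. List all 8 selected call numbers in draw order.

2488, 2789, 287, 588, 889, 1190, 1491, 1792

Selection 1: 2488
Selection 2: 2488 + 301 = 2789
Selection 3: 2789 + 301 = 3090 → 3090 − 2803 = 287
Selection 4: 287 + 301 = 588
Selection 5: 588 + 301 = 889
Selection 6: 889 + 301 = 1190
Selection 7: 1190 + 301 = 1491
Selection 8: 1491 + 301 = 1792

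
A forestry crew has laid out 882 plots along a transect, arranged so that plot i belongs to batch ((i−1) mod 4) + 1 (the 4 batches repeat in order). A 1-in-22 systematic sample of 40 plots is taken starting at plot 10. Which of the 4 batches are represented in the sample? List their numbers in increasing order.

2, 4

Consecutive selections differ by k = 22, so their batch numbers differ by 22 mod 4 = 2.
gcd(22, 4) = 2, so the sample visits 4/2 = 2 distinct residues mod 4.
Start 10 is batch 2; the batches hit are 2, 4.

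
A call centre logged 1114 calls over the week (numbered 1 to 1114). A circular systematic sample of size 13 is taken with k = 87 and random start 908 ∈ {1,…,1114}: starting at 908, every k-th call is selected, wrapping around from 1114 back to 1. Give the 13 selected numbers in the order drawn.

908, 995, 1082, 55, 142, 229, 316, 403, 490, 577, 664, 751, 838

Selection 1: 908
Selection 2: 908 + 87 = 995
Selection 3: 995 + 87 = 1082
Selection 4: 1082 + 87 = 1169 → 1169 − 1114 = 55
Selection 5: 55 + 87 = 142
Selection 6: 142 + 87 = 229
Selection 7: 229 + 87 = 316
Selection 8: 316 + 87 = 403
Selection 9: 403 + 87 = 490
Selection 10: 490 + 87 = 577
Selection 11: 577 + 87 = 664
Selection 12: 664 + 87 = 751
Selection 13: 751 + 87 = 838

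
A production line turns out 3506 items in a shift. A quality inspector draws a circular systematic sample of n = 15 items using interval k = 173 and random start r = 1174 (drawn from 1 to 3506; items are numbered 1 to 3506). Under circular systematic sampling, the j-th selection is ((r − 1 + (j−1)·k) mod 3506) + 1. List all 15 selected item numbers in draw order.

1174, 1347, 1520, 1693, 1866, 2039, 2212, 2385, 2558, 2731, 2904, 3077, 3250, 3423, 90

Selection 1: 1174
Selection 2: 1174 + 173 = 1347
Selection 3: 1347 + 173 = 1520
Selection 4: 1520 + 173 = 1693
Selection 5: 1693 + 173 = 1866
Selection 6: 1866 + 173 = 2039
Selection 7: 2039 + 173 = 2212
Selection 8: 2212 + 173 = 2385
Selection 9: 2385 + 173 = 2558
Selection 10: 2558 + 173 = 2731
Selection 11: 2731 + 173 = 2904
Selection 12: 2904 + 173 = 3077
Selection 13: 3077 + 173 = 3250
Selection 14: 3250 + 173 = 3423
Selection 15: 3423 + 173 = 3596 → 3596 − 3506 = 90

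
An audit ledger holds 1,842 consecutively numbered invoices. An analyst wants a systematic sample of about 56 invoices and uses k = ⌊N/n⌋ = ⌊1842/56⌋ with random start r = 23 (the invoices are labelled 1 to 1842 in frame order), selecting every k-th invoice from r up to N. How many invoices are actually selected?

k = ⌊1842/56⌋ = 32
Achieved size = ⌊(1842 − 23)/32⌋ + 1 = ⌊1819/32⌋ + 1 = 56 + 1 = 57
(last selection: 23 + 56×32 = 1815 ≤ 1842; next would be 1847 > 1842)

57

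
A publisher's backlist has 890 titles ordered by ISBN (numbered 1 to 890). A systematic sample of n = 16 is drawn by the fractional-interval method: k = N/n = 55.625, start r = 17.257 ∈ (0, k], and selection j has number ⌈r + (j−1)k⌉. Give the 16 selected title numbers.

18, 73, 129, 185, 240, 296, 352, 407, 463, 518, 574, 630, 685, 741, 797, 852

j=1: r + 0k = 17.257 → ⌈·⌉ = 18
j=2: r + 1k = 72.882 → ⌈·⌉ = 73
j=3: r + 2k = 128.507 → ⌈·⌉ = 129
j=4: r + 3k = 184.132 → ⌈·⌉ = 185
j=5: r + 4k = 239.757 → ⌈·⌉ = 240
j=6: r + 5k = 295.382 → ⌈·⌉ = 296
j=7: r + 6k = 351.007 → ⌈·⌉ = 352
j=8: r + 7k = 406.632 → ⌈·⌉ = 407
j=9: r + 8k = 462.257 → ⌈·⌉ = 463
j=10: r + 9k = 517.882 → ⌈·⌉ = 518
j=11: r + 10k = 573.507 → ⌈·⌉ = 574
j=12: r + 11k = 629.132 → ⌈·⌉ = 630
j=13: r + 12k = 684.757 → ⌈·⌉ = 685
j=14: r + 13k = 740.382 → ⌈·⌉ = 741
j=15: r + 14k = 796.007 → ⌈·⌉ = 797
j=16: r + 15k = 851.632 → ⌈·⌉ = 852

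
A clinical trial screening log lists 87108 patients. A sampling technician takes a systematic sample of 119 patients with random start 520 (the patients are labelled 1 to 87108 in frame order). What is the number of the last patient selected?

k = 87108/119 = 732
119th selection = r + (119−1)·k = 520 + 118×732 = 520 + 86376 = 86896

86896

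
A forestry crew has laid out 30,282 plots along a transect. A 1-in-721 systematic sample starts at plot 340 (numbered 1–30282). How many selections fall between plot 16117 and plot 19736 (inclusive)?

5

k = 721
First selection ≥ 16117: 340 + ⌈(16117−340)/721⌉·721 = 340 + 22×721 = 16202
Last selection ≤ 19736: 340 + ⌊(19736−340)/721⌋·721 = 340 + 26×721 = 19086
Count = 26 − 22 + 1 = 5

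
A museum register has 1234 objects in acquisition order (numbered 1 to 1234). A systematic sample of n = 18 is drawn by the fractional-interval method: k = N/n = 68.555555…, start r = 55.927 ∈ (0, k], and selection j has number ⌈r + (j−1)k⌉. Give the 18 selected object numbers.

56, 125, 194, 262, 331, 399, 468, 536, 605, 673, 742, 811, 879, 948, 1016, 1085, 1153, 1222

j=1: r + 0k = 55.927 → ⌈·⌉ = 56
j=2: r + 1k = 124.482555… → ⌈·⌉ = 125
j=3: r + 2k = 193.038111… → ⌈·⌉ = 194
j=4: r + 3k = 261.593666… → ⌈·⌉ = 262
j=5: r + 4k = 330.149222… → ⌈·⌉ = 331
j=6: r + 5k = 398.704777… → ⌈·⌉ = 399
j=7: r + 6k = 467.260333… → ⌈·⌉ = 468
j=8: r + 7k = 535.815888… → ⌈·⌉ = 536
j=9: r + 8k = 604.371444… → ⌈·⌉ = 605
j=10: r + 9k = 672.927 → ⌈·⌉ = 673
j=11: r + 10k = 741.482555… → ⌈·⌉ = 742
j=12: r + 11k = 810.038111… → ⌈·⌉ = 811
j=13: r + 12k = 878.593666… → ⌈·⌉ = 879
j=14: r + 13k = 947.149222… → ⌈·⌉ = 948
j=15: r + 14k = 1015.704777… → ⌈·⌉ = 1016
j=16: r + 15k = 1084.260333… → ⌈·⌉ = 1085
j=17: r + 16k = 1152.815888… → ⌈·⌉ = 1153
j=18: r + 17k = 1221.371444… → ⌈·⌉ = 1222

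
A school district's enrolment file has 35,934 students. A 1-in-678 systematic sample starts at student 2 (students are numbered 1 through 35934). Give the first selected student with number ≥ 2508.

2714

k = 678
Steps past start: ⌈(2508 − 2)/678⌉ = ⌈2506/678⌉ = 4
Selected student: 2 + 4×678 = 2714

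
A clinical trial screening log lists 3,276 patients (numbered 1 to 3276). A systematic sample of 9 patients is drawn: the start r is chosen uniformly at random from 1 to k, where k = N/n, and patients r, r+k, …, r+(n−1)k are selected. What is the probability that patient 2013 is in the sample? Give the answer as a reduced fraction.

k = 3276/9 = 364.
Patient 2013 is selected iff r ≡ 2013 (mod 364); exactly one such r in {1,…,364}.
Inclusion probability = 1/364.

1/364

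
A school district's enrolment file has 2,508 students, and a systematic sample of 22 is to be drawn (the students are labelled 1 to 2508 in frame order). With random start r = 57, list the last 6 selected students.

1881, 1995, 2109, 2223, 2337, 2451

k = N/n = 2508/22 = 114
17th selection = 57 + 16×114 = 1881
18th: 1881 + 114 = 1995
19th: 1995 + 114 = 2109
20th: 2109 + 114 = 2223
21st: 2223 + 114 = 2337
22nd: 2337 + 114 = 2451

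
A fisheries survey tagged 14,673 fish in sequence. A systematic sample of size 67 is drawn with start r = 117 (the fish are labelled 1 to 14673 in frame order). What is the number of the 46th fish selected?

9972

k = 14673/67 = 219
46th selection = r + (46−1)·k = 117 + 45×219 = 117 + 9855 = 9972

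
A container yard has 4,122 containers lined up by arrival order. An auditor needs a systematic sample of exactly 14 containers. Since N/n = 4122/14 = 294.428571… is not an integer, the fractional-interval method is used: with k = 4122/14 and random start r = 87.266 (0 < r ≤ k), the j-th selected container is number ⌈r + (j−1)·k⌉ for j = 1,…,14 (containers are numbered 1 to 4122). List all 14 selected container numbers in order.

88, 382, 677, 971, 1265, 1560, 1854, 2149, 2443, 2738, 3032, 3326, 3621, 3915

j=1: r + 0k = 87.266 → ⌈·⌉ = 88
j=2: r + 1k = 381.694571… → ⌈·⌉ = 382
j=3: r + 2k = 676.123142… → ⌈·⌉ = 677
j=4: r + 3k = 970.551714… → ⌈·⌉ = 971
j=5: r + 4k = 1264.980285… → ⌈·⌉ = 1265
j=6: r + 5k = 1559.408857… → ⌈·⌉ = 1560
j=7: r + 6k = 1853.837428… → ⌈·⌉ = 1854
j=8: r + 7k = 2148.266 → ⌈·⌉ = 2149
j=9: r + 8k = 2442.694571… → ⌈·⌉ = 2443
j=10: r + 9k = 2737.123142… → ⌈·⌉ = 2738
j=11: r + 10k = 3031.551714… → ⌈·⌉ = 3032
j=12: r + 11k = 3325.980285… → ⌈·⌉ = 3326
j=13: r + 12k = 3620.408857… → ⌈·⌉ = 3621
j=14: r + 13k = 3914.837428… → ⌈·⌉ = 3915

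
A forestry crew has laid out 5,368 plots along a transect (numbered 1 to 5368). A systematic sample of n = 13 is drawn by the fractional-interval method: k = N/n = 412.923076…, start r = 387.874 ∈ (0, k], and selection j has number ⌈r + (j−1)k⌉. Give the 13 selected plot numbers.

j=1: r + 0k = 387.874 → ⌈·⌉ = 388
j=2: r + 1k = 800.797076… → ⌈·⌉ = 801
j=3: r + 2k = 1213.720153… → ⌈·⌉ = 1214
j=4: r + 3k = 1626.643230… → ⌈·⌉ = 1627
j=5: r + 4k = 2039.566307… → ⌈·⌉ = 2040
j=6: r + 5k = 2452.489384… → ⌈·⌉ = 2453
j=7: r + 6k = 2865.412461… → ⌈·⌉ = 2866
j=8: r + 7k = 3278.335538… → ⌈·⌉ = 3279
j=9: r + 8k = 3691.258615… → ⌈·⌉ = 3692
j=10: r + 9k = 4104.181692… → ⌈·⌉ = 4105
j=11: r + 10k = 4517.104769… → ⌈·⌉ = 4518
j=12: r + 11k = 4930.027846… → ⌈·⌉ = 4931
j=13: r + 12k = 5342.950923… → ⌈·⌉ = 5343

388, 801, 1214, 1627, 2040, 2453, 2866, 3279, 3692, 4105, 4518, 4931, 5343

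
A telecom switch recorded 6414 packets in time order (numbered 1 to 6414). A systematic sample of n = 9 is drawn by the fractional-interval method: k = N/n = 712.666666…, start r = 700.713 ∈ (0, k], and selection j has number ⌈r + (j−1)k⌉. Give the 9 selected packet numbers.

j=1: r + 0k = 700.713 → ⌈·⌉ = 701
j=2: r + 1k = 1413.379666… → ⌈·⌉ = 1414
j=3: r + 2k = 2126.046333… → ⌈·⌉ = 2127
j=4: r + 3k = 2838.713 → ⌈·⌉ = 2839
j=5: r + 4k = 3551.379666… → ⌈·⌉ = 3552
j=6: r + 5k = 4264.046333… → ⌈·⌉ = 4265
j=7: r + 6k = 4976.713 → ⌈·⌉ = 4977
j=8: r + 7k = 5689.379666… → ⌈·⌉ = 5690
j=9: r + 8k = 6402.046333… → ⌈·⌉ = 6403

701, 1414, 2127, 2839, 3552, 4265, 4977, 5690, 6403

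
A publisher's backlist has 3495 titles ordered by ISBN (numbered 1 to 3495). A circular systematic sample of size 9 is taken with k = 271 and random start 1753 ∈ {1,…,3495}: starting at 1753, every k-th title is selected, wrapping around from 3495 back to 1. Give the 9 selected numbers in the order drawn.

1753, 2024, 2295, 2566, 2837, 3108, 3379, 155, 426

Selection 1: 1753
Selection 2: 1753 + 271 = 2024
Selection 3: 2024 + 271 = 2295
Selection 4: 2295 + 271 = 2566
Selection 5: 2566 + 271 = 2837
Selection 6: 2837 + 271 = 3108
Selection 7: 3108 + 271 = 3379
Selection 8: 3379 + 271 = 3650 → 3650 − 3495 = 155
Selection 9: 155 + 271 = 426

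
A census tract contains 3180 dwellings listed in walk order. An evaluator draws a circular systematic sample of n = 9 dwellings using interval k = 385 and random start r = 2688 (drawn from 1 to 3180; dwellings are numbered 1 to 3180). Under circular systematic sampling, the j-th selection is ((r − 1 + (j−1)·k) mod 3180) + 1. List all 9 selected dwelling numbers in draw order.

Selection 1: 2688
Selection 2: 2688 + 385 = 3073
Selection 3: 3073 + 385 = 3458 → 3458 − 3180 = 278
Selection 4: 278 + 385 = 663
Selection 5: 663 + 385 = 1048
Selection 6: 1048 + 385 = 1433
Selection 7: 1433 + 385 = 1818
Selection 8: 1818 + 385 = 2203
Selection 9: 2203 + 385 = 2588

2688, 3073, 278, 663, 1048, 1433, 1818, 2203, 2588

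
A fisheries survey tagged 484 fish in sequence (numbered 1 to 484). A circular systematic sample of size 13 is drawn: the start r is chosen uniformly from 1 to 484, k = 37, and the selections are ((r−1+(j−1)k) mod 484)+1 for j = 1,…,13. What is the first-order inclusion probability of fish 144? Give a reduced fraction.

13/484

For each position j, as r ranges over 1…484 the j-th selection hits every fish exactly once, so fish 144 is selected for exactly 13 of the 484 starts.
Inclusion probability = 13/484.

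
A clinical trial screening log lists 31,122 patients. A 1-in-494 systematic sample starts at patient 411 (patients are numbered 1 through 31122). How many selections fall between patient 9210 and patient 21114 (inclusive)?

24

k = 494
First selection ≥ 9210: 411 + ⌈(9210−411)/494⌉·494 = 411 + 18×494 = 9303
Last selection ≤ 21114: 411 + ⌊(21114−411)/494⌋·494 = 411 + 41×494 = 20665
Count = 41 − 18 + 1 = 24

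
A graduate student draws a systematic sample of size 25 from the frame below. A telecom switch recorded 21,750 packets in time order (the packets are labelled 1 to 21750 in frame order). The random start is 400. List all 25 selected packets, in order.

400, 1270, 2140, 3010, 3880, 4750, 5620, 6490, 7360, 8230, 9100, 9970, 10840, 11710, 12580, 13450, 14320, 15190, 16060, 16930, 17800, 18670, 19540, 20410, 21280

k = N/n = 21750/25 = 870
packet 1: 400
packet 2: 400 + 870 = 1270
packet 3: 1270 + 870 = 2140
packet 4: 2140 + 870 = 3010
packet 5: 3010 + 870 = 3880
packet 6: 3880 + 870 = 4750
packet 7: 4750 + 870 = 5620
packet 8: 5620 + 870 = 6490
packet 9: 6490 + 870 = 7360
packet 10: 7360 + 870 = 8230
packet 11: 8230 + 870 = 9100
packet 12: 9100 + 870 = 9970
packet 13: 9970 + 870 = 10840
packet 14: 10840 + 870 = 11710
packet 15: 11710 + 870 = 12580
packet 16: 12580 + 870 = 13450
packet 17: 13450 + 870 = 14320
packet 18: 14320 + 870 = 15190
packet 19: 15190 + 870 = 16060
packet 20: 16060 + 870 = 16930
packet 21: 16930 + 870 = 17800
packet 22: 17800 + 870 = 18670
packet 23: 18670 + 870 = 19540
packet 24: 19540 + 870 = 20410
packet 25: 20410 + 870 = 21280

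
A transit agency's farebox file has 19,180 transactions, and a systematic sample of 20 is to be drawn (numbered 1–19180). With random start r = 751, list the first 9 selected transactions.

751, 1710, 2669, 3628, 4587, 5546, 6505, 7464, 8423

k = N/n = 19180/20 = 959
transaction 1: 751
transaction 2: 751 + 959 = 1710
transaction 3: 1710 + 959 = 2669
transaction 4: 2669 + 959 = 3628
transaction 5: 3628 + 959 = 4587
transaction 6: 4587 + 959 = 5546
transaction 7: 5546 + 959 = 6505
transaction 8: 6505 + 959 = 7464
transaction 9: 7464 + 959 = 8423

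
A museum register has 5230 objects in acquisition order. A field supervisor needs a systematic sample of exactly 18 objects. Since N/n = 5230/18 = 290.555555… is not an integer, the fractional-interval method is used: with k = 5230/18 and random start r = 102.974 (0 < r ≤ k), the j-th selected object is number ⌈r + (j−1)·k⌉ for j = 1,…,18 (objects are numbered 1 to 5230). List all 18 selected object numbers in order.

j=1: r + 0k = 102.974 → ⌈·⌉ = 103
j=2: r + 1k = 393.529555… → ⌈·⌉ = 394
j=3: r + 2k = 684.085111… → ⌈·⌉ = 685
j=4: r + 3k = 974.640666… → ⌈·⌉ = 975
j=5: r + 4k = 1265.196222… → ⌈·⌉ = 1266
j=6: r + 5k = 1555.751777… → ⌈·⌉ = 1556
j=7: r + 6k = 1846.307333… → ⌈·⌉ = 1847
j=8: r + 7k = 2136.862888… → ⌈·⌉ = 2137
j=9: r + 8k = 2427.418444… → ⌈·⌉ = 2428
j=10: r + 9k = 2717.974 → ⌈·⌉ = 2718
j=11: r + 10k = 3008.529555… → ⌈·⌉ = 3009
j=12: r + 11k = 3299.085111… → ⌈·⌉ = 3300
j=13: r + 12k = 3589.640666… → ⌈·⌉ = 3590
j=14: r + 13k = 3880.196222… → ⌈·⌉ = 3881
j=15: r + 14k = 4170.751777… → ⌈·⌉ = 4171
j=16: r + 15k = 4461.307333… → ⌈·⌉ = 4462
j=17: r + 16k = 4751.862888… → ⌈·⌉ = 4752
j=18: r + 17k = 5042.418444… → ⌈·⌉ = 5043

103, 394, 685, 975, 1266, 1556, 1847, 2137, 2428, 2718, 3009, 3300, 3590, 3881, 4171, 4462, 4752, 5043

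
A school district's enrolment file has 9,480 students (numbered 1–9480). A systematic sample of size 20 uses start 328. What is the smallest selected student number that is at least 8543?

8860

k = 9480/20 = 474
Steps past start: ⌈(8543 − 328)/474⌉ = ⌈8215/474⌉ = 18
Selected student: 328 + 18×474 = 8860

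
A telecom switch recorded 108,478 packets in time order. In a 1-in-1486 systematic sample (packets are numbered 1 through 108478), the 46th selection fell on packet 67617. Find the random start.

747

k = 1486
r = 67617 − (46−1)×1486 = 67617 − 66870 = 747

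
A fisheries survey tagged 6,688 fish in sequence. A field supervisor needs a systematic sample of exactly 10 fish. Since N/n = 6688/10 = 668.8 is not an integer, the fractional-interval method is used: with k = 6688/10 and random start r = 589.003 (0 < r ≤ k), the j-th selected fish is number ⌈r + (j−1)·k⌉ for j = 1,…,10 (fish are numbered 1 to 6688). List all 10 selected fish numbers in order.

590, 1258, 1927, 2596, 3265, 3934, 4602, 5271, 5940, 6609

j=1: r + 0k = 589.003 → ⌈·⌉ = 590
j=2: r + 1k = 1257.803 → ⌈·⌉ = 1258
j=3: r + 2k = 1926.603 → ⌈·⌉ = 1927
j=4: r + 3k = 2595.403 → ⌈·⌉ = 2596
j=5: r + 4k = 3264.203 → ⌈·⌉ = 3265
j=6: r + 5k = 3933.003 → ⌈·⌉ = 3934
j=7: r + 6k = 4601.803 → ⌈·⌉ = 4602
j=8: r + 7k = 5270.603 → ⌈·⌉ = 5271
j=9: r + 8k = 5939.403 → ⌈·⌉ = 5940
j=10: r + 9k = 6608.203 → ⌈·⌉ = 6609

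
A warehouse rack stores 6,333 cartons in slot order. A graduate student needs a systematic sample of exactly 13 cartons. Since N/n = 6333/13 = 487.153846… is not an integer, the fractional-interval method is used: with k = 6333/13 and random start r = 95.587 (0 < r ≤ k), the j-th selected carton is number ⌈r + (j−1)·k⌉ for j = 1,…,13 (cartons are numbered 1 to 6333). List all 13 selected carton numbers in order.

j=1: r + 0k = 95.587 → ⌈·⌉ = 96
j=2: r + 1k = 582.740846… → ⌈·⌉ = 583
j=3: r + 2k = 1069.894692… → ⌈·⌉ = 1070
j=4: r + 3k = 1557.048538… → ⌈·⌉ = 1558
j=5: r + 4k = 2044.202384… → ⌈·⌉ = 2045
j=6: r + 5k = 2531.356230… → ⌈·⌉ = 2532
j=7: r + 6k = 3018.510076… → ⌈·⌉ = 3019
j=8: r + 7k = 3505.663923… → ⌈·⌉ = 3506
j=9: r + 8k = 3992.817769… → ⌈·⌉ = 3993
j=10: r + 9k = 4479.971615… → ⌈·⌉ = 4480
j=11: r + 10k = 4967.125461… → ⌈·⌉ = 4968
j=12: r + 11k = 5454.279307… → ⌈·⌉ = 5455
j=13: r + 12k = 5941.433153… → ⌈·⌉ = 5942

96, 583, 1070, 1558, 2045, 2532, 3019, 3506, 3993, 4480, 4968, 5455, 5942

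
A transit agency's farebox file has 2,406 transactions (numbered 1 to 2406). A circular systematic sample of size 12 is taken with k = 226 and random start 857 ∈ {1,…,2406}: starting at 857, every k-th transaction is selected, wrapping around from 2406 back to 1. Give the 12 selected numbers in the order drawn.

857, 1083, 1309, 1535, 1761, 1987, 2213, 33, 259, 485, 711, 937

Selection 1: 857
Selection 2: 857 + 226 = 1083
Selection 3: 1083 + 226 = 1309
Selection 4: 1309 + 226 = 1535
Selection 5: 1535 + 226 = 1761
Selection 6: 1761 + 226 = 1987
Selection 7: 1987 + 226 = 2213
Selection 8: 2213 + 226 = 2439 → 2439 − 2406 = 33
Selection 9: 33 + 226 = 259
Selection 10: 259 + 226 = 485
Selection 11: 485 + 226 = 711
Selection 12: 711 + 226 = 937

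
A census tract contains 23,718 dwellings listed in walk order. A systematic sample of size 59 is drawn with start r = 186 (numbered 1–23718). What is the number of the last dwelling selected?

k = 23718/59 = 402
59th selection = r + (59−1)·k = 186 + 58×402 = 186 + 23316 = 23502

23502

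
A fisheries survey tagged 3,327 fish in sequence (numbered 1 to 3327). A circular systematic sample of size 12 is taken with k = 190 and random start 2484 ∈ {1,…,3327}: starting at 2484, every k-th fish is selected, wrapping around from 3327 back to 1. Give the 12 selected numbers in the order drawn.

2484, 2674, 2864, 3054, 3244, 107, 297, 487, 677, 867, 1057, 1247

Selection 1: 2484
Selection 2: 2484 + 190 = 2674
Selection 3: 2674 + 190 = 2864
Selection 4: 2864 + 190 = 3054
Selection 5: 3054 + 190 = 3244
Selection 6: 3244 + 190 = 3434 → 3434 − 3327 = 107
Selection 7: 107 + 190 = 297
Selection 8: 297 + 190 = 487
Selection 9: 487 + 190 = 677
Selection 10: 677 + 190 = 867
Selection 11: 867 + 190 = 1057
Selection 12: 1057 + 190 = 1247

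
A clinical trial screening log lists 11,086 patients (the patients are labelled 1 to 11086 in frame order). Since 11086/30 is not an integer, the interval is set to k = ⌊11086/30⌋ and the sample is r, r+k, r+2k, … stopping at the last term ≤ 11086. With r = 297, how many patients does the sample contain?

k = ⌊11086/30⌋ = 369
Achieved size = ⌊(11086 − 297)/369⌋ + 1 = ⌊10789/369⌋ + 1 = 29 + 1 = 30
(last selection: 297 + 29×369 = 10998 ≤ 11086; next would be 11367 > 11086)

30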